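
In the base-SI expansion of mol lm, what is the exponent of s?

lm = cd·sr = cd (luminous flux; sr is dimensionless).
Combining: mol·lm = mol · cd = mol·cd.
The exponent of s is 0.

0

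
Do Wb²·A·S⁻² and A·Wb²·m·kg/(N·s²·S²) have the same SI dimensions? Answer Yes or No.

Yes

Left side:
  Wb = kg·m²·s⁻²·A⁻¹.
  So Wb² = kg²·m⁴·s⁻⁴·A⁻².
  S = kg⁻¹·m⁻²·s³·A².
  So S⁻² = kg²·m⁴·s⁻⁶·A⁻⁴.
  Combining: Wb²·A·S⁻² = (kg²·m⁴·s⁻⁴·A⁻²) · A · (kg²·m⁴·s⁻⁶·A⁻⁴) = kg⁴·m⁸·s⁻¹⁰·A⁻⁵.
Right side:
  N = kg·m/s² = kg·m·s⁻² (force = mass × acceleration).
  So N⁻¹ = kg⁻¹·m⁻¹·s².
  Wb = V·s (flux: a volt is a weber per second),
      = kg·m²·s⁻²·A⁻¹.
  So Wb² = kg²·m⁴·s⁻⁴·A⁻².
  S = 1/Ω (conductance is reciprocal resistance),
      = kg⁻¹·m⁻²·s³·A².
  So S⁻² = kg²·m⁴·s⁻⁶·A⁻⁴.
  Combining: N⁻¹·A·s⁻²·Wb²·m·kg·S⁻² = (kg⁻¹·m⁻¹·s²) · A · s⁻² · (kg²·m⁴·s⁻⁴·A⁻²) · m · kg · (kg²·m⁴·s⁻⁶·A⁻⁴) = kg⁴·m⁸·s⁻¹⁰·A⁻⁵.
Both reduce to kg⁴·m⁸·s⁻¹⁰·A⁻⁵.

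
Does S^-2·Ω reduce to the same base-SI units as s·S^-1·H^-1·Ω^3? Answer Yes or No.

Yes

Left side:
  S = kg⁻¹·m⁻²·s³·A².
  So S⁻² = kg²·m⁴·s⁻⁶·A⁻⁴.
  Ω = kg·m²·s⁻³·A⁻².
  Combining: S⁻²·Ω = (kg²·m⁴·s⁻⁶·A⁻⁴) · (kg·m²·s⁻³·A⁻²) = kg³·m⁶·s⁻⁹·A⁻⁶.
Right side:
  S = 1/Ω (conductance is reciprocal resistance),
      = kg⁻¹·m⁻²·s³·A².
  So S⁻¹ = kg·m²·s⁻³·A⁻².
  H = Wb/A (inductance = flux per current),
      = kg·m²·s⁻²·A⁻².
  So H⁻¹ = kg⁻¹·m⁻²·s²·A².
  Ω = V/A (resistance = voltage per current),
      = kg·m²·s⁻³·A⁻².
  So Ω³ = kg³·m⁶·s⁻⁹·A⁻⁶.
  Combining: s·S⁻¹·H⁻¹·Ω³ = s · (kg·m²·s⁻³·A⁻²) · (kg⁻¹·m⁻²·s²·A²) · (kg³·m⁶·s⁻⁹·A⁻⁶) = kg³·m⁶·s⁻⁹·A⁻⁶.
Both reduce to kg³·m⁶·s⁻⁹·A⁻⁶.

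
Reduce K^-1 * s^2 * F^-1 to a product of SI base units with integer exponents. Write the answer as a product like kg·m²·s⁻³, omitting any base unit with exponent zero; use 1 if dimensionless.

F = C/V (capacitance = charge per voltage),
    = A·s/(kg·m²·s⁻³·A⁻¹) (substituting C and V),
    = kg⁻¹·m⁻²·s⁴·A².
So F⁻¹ = kg·m²·s⁻⁴·A⁻².
Combining: K⁻¹·s²·F⁻¹ = K⁻¹ · s² · (kg·m²·s⁻⁴·A⁻²) = kg·m²·s⁻²·A⁻²·K⁻¹.

kg·m²·s⁻²·A⁻²·K⁻¹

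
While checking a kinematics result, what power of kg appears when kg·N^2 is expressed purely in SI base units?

N = kg·m·s⁻².
So N² = kg²·m²·s⁻⁴.
Combining: kg·N² = kg · (kg²·m²·s⁻⁴) = kg³·m²·s⁻⁴.
The exponent of kg is 3.

3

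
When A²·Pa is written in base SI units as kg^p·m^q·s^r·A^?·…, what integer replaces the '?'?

Pa = kg·m⁻¹·s⁻².
Combining: A²·Pa = A² · (kg·m⁻¹·s⁻²) = kg·m⁻¹·s⁻²·A².
The exponent of A is 2.

2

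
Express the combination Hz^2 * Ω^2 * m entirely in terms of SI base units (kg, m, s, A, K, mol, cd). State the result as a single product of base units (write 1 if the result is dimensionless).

Hz = 1/s = s⁻¹ (frequency is cycles per second).
So Hz² = s⁻².
Ω = V/A (resistance = voltage per current),
    = kg·m²·s⁻³·A⁻².
So Ω² = kg²·m⁴·s⁻⁶·A⁻⁴.
Combining: Hz²·Ω²·m = s⁻² · (kg²·m⁴·s⁻⁶·A⁻⁴) · m = kg²·m⁵·s⁻⁸·A⁻⁴.

kg²·m⁵·s⁻⁸·A⁻⁴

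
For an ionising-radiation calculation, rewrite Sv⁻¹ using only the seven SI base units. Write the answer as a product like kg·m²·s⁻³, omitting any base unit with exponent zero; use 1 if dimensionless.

Sv = m²·s⁻².
So Sv⁻¹ = m⁻²·s².

m⁻²·s²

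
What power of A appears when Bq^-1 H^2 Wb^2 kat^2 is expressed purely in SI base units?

Bq = 1/s = s⁻¹ (activity is decays per second).
So Bq⁻¹ = s.
H = Wb/A (inductance = flux per current),
    = kg·m²·s⁻²·A⁻².
So H² = kg²·m⁴·s⁻⁴·A⁻⁴.
Wb = V·s (flux: a volt is a weber per second),
    = kg·m²·s⁻²·A⁻¹.
So Wb² = kg²·m⁴·s⁻⁴·A⁻².
kat = mol/s = s⁻¹·mol (catalytic activity).
So kat² = s⁻²·mol².
Combining: Bq⁻¹·H²·Wb²·kat² = s · (kg²·m⁴·s⁻⁴·A⁻⁴) · (kg²·m⁴·s⁻⁴·A⁻²) · (s⁻²·mol²) = kg⁴·m⁸·s⁻⁹·A⁻⁶·mol².
The exponent of A is -6.

-6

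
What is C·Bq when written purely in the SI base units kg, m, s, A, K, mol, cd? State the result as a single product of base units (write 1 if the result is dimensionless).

C = A·s = s·A (charge = current × time).
Bq = 1/s = s⁻¹ (activity is decays per second).
Combining: C·Bq = (s·A) · s⁻¹ = A.

A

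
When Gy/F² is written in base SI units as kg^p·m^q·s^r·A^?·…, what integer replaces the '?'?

F = kg⁻¹·m⁻²·s⁴·A².
So F⁻² = kg²·m⁴·s⁻⁸·A⁻⁴.
Gy = m²·s⁻².
Combining: F⁻²·Gy = (kg²·m⁴·s⁻⁸·A⁻⁴) · (m²·s⁻²) = kg²·m⁶·s⁻¹⁰·A⁻⁴.
The exponent of A is -4.

-4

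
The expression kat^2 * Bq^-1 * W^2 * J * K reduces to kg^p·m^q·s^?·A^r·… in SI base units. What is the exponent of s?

kat = mol/s = s⁻¹·mol (catalytic activity).
So kat² = s⁻²·mol².
Bq = 1/s = s⁻¹ (activity is decays per second).
So Bq⁻¹ = s.
W = J/s (power = energy per time),
    = kg·m²·s⁻³.
So W² = kg²·m⁴·s⁻⁶.
J = N·m (work = force × distance),
    = kg·m²·s⁻².
Combining: kat²·Bq⁻¹·W²·J·K = (s⁻²·mol²) · s · (kg²·m⁴·s⁻⁶) · (kg·m²·s⁻²) · K = kg³·m⁶·s⁻⁹·K·mol².
The exponent of s is -9.

-9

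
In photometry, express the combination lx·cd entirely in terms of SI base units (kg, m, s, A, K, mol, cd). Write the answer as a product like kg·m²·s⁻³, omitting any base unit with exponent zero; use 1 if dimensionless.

m⁻²·cd²

lx = m⁻²·cd.
Combining: lx·cd = (m⁻²·cd) · cd = m⁻²·cd².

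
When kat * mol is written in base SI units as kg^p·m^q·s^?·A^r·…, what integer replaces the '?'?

-1

kat = mol/s = s⁻¹·mol (catalytic activity).
Combining: kat·mol = (s⁻¹·mol) · mol = s⁻¹·mol².
The exponent of s is -1.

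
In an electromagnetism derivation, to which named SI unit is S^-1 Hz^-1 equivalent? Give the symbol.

S = 1/Ω (conductance is reciprocal resistance),
    = kg⁻¹·m⁻²·s³·A².
So S⁻¹ = kg·m²·s⁻³·A⁻².
Hz = 1/s = s⁻¹ (frequency is cycles per second).
So Hz⁻¹ = s.
Combining: S⁻¹·Hz⁻¹ = (kg·m²·s⁻³·A⁻²) · s = kg·m²·s⁻²·A⁻².
kg·m²·s⁻²·A⁻² is the base-SI form of the henry.

H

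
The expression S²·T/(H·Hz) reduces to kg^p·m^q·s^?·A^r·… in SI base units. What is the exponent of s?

7

S = kg⁻¹·m⁻²·s³·A².
So S² = kg⁻²·m⁻⁴·s⁶·A⁴.
T = kg·s⁻²·A⁻¹.
H = kg·m²·s⁻²·A⁻².
So H⁻¹ = kg⁻¹·m⁻²·s²·A².
Hz = s⁻¹.
So Hz⁻¹ = s.
Combining: S²·T·H⁻¹·Hz⁻¹ = (kg⁻²·m⁻⁴·s⁶·A⁴) · (kg·s⁻²·A⁻¹) · (kg⁻¹·m⁻²·s²·A²) · s = kg⁻²·m⁻⁶·s⁷·A⁵.
The exponent of s is 7.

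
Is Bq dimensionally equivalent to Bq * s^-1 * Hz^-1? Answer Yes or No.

Left side:
  Bq = 1/s = s⁻¹ (activity is decays per second).
Right side:
  Bq = 1/s = s⁻¹ (activity is decays per second).
  Hz = 1/s = s⁻¹ (frequency is cycles per second).
  So Hz⁻¹ = s.
  Combining: Bq·s⁻¹·Hz⁻¹ = s⁻¹ · s⁻¹ · s = s⁻¹.
Both reduce to s⁻¹.

Yes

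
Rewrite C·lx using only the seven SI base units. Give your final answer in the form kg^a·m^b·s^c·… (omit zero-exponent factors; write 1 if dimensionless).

m⁻²·s·A·cd

C = A·s = s·A (charge = current × time).
lx = lm/m² (illuminance = luminous flux per area),
    = m⁻²·cd.
Combining: C·lx = (s·A) · (m⁻²·cd) = m⁻²·s·A·cd.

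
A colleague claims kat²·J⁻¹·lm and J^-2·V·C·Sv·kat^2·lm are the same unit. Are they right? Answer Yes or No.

Left side:
  kat = mol/s = s⁻¹·mol (catalytic activity).
  So kat² = s⁻²·mol².
  J = N·m (work = force × distance),
      = kg·m²·s⁻².
  So J⁻¹ = kg⁻¹·m⁻²·s².
  lm = cd·sr = cd (luminous flux; sr is dimensionless).
  Combining: kat²·J⁻¹·lm = (s⁻²·mol²) · (kg⁻¹·m⁻²·s²) · cd = kg⁻¹·m⁻²·mol²·cd.
Right side:
  J = N·m (work = force × distance),
      = kg·m²·s⁻².
  So J⁻² = kg⁻²·m⁻⁴·s⁴.
  V = W/A (potential = power per current),
      = kg·m²·s⁻³·A⁻¹.
  C = A·s = s·A (charge = current × time).
  Sv = J/kg (equivalent dose = energy per mass),
      = m²·s⁻².
  kat = mol/s = s⁻¹·mol (catalytic activity).
  So kat² = s⁻²·mol².
  lm = cd·sr = cd (luminous flux; sr is dimensionless).
  Combining: J⁻²·V·C·Sv·kat²·lm = (kg⁻²·m⁻⁴·s⁴) · (kg·m²·s⁻³·A⁻¹) · (s·A) · (m²·s⁻²) · (s⁻²·mol²) · cd = kg⁻¹·s⁻²·mol²·cd.
Left is kg⁻¹·m⁻²·mol²·cd; right is kg⁻¹·s⁻²·mol²·cd — different.

No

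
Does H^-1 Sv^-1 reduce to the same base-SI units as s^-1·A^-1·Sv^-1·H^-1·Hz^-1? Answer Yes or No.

Left side:
  H = Wb/A (inductance = flux per current),
      = kg·m²·s⁻²·A⁻².
  So H⁻¹ = kg⁻¹·m⁻²·s²·A².
  Sv = J/kg (equivalent dose = energy per mass),
      = m²·s⁻².
  So Sv⁻¹ = m⁻²·s².
  Combining: H⁻¹·Sv⁻¹ = (kg⁻¹·m⁻²·s²·A²) · (m⁻²·s²) = kg⁻¹·m⁻⁴·s⁴·A².
Right side:
  Sv = J/kg (equivalent dose = energy per mass),
      = m²·s⁻².
  So Sv⁻¹ = m⁻²·s².
  H = Wb/A (inductance = flux per current),
      = kg·m²·s⁻²·A⁻².
  So H⁻¹ = kg⁻¹·m⁻²·s²·A².
  Hz = 1/s = s⁻¹ (frequency is cycles per second).
  So Hz⁻¹ = s.
  Combining: s⁻¹·A⁻¹·Sv⁻¹·H⁻¹·Hz⁻¹ = s⁻¹ · A⁻¹ · (m⁻²·s²) · (kg⁻¹·m⁻²·s²·A²) · s = kg⁻¹·m⁻⁴·s⁴·A.
Left is kg⁻¹·m⁻⁴·s⁴·A²; right is kg⁻¹·m⁻⁴·s⁴·A — different.

No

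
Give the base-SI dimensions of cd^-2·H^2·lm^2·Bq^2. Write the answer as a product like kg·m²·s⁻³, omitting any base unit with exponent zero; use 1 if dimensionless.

kg²·m⁴·s⁻⁶·A⁻⁴

H = kg·m²·s⁻²·A⁻².
So H² = kg²·m⁴·s⁻⁴·A⁻⁴.
lm = cd.
So lm² = cd².
Bq = s⁻¹.
So Bq² = s⁻².
Combining: cd⁻²·H²·lm²·Bq² = cd⁻² · (kg²·m⁴·s⁻⁴·A⁻⁴) · cd² · s⁻² = kg²·m⁴·s⁻⁶·A⁻⁴.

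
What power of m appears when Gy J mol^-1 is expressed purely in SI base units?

4

Gy = m²·s⁻².
J = kg·m²·s⁻².
Combining: Gy·J·mol⁻¹ = (m²·s⁻²) · (kg·m²·s⁻²) · mol⁻¹ = kg·m⁴·s⁻⁴·mol⁻¹.
The exponent of m is 4.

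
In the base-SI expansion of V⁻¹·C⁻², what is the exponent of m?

V = W/A (potential = power per current),
    = kg·m²·s⁻³·A⁻¹.
So V⁻¹ = kg⁻¹·m⁻²·s³·A.
C = A·s = s·A (charge = current × time).
So C⁻² = s⁻²·A⁻².
Combining: V⁻¹·C⁻² = (kg⁻¹·m⁻²·s³·A) · (s⁻²·A⁻²) = kg⁻¹·m⁻²·s·A⁻¹.
The exponent of m is -2.

-2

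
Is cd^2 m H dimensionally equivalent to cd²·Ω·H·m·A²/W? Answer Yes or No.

Left side:
  H = Wb/A (inductance = flux per current),
      = kg·m²·s⁻²·A⁻².
  Combining: cd²·m·H = cd² · m · (kg·m²·s⁻²·A⁻²) = kg·m³·s⁻²·A⁻²·cd².
Right side:
  Ω = V/A (resistance = voltage per current),
      = kg·m²·s⁻³·A⁻².
  H = Wb/A (inductance = flux per current),
      = kg·m²·s⁻²·A⁻².
  W = J/s (power = energy per time),
      = kg·m²·s⁻³.
  So W⁻¹ = kg⁻¹·m⁻²·s³.
  Combining: cd²·Ω·H·m·A²·W⁻¹ = cd² · (kg·m²·s⁻³·A⁻²) · (kg·m²·s⁻²·A⁻²) · m · A² · (kg⁻¹·m⁻²·s³) = kg·m³·s⁻²·A⁻²·cd².
Both reduce to kg·m³·s⁻²·A⁻²·cd².

Yes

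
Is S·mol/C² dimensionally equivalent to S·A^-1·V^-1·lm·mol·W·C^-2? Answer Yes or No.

Left side:
  S = 1/Ω (conductance is reciprocal resistance),
      = kg⁻¹·m⁻²·s³·A².
  C = A·s = s·A (charge = current × time).
  So C⁻² = s⁻²·A⁻².
  Combining: S·mol·C⁻² = (kg⁻¹·m⁻²·s³·A²) · mol · (s⁻²·A⁻²) = kg⁻¹·m⁻²·s·mol.
Right side:
  S = kg⁻¹·m⁻²·s³·A².
  V = kg·m²·s⁻³·A⁻¹.
  So V⁻¹ = kg⁻¹·m⁻²·s³·A.
  lm = cd.
  W = kg·m²·s⁻³.
  C = s·A.
  So C⁻² = s⁻²·A⁻².
  Combining: S·A⁻¹·V⁻¹·lm·mol·W·C⁻² = (kg⁻¹·m⁻²·s³·A²) · A⁻¹ · (kg⁻¹·m⁻²·s³·A) · cd · mol · (kg·m²·s⁻³) · (s⁻²·A⁻²) = kg⁻¹·m⁻²·s·mol·cd.
Left is kg⁻¹·m⁻²·s·mol; right is kg⁻¹·m⁻²·s·mol·cd — different.

No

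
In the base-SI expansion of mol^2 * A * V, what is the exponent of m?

2

V = kg·m²·s⁻³·A⁻¹.
Combining: mol²·A·V = mol² · A · (kg·m²·s⁻³·A⁻¹) = kg·m²·s⁻³·mol².
The exponent of m is 2.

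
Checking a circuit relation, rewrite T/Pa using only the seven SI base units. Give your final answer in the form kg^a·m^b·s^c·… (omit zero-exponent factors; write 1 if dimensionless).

T = kg·s⁻²·A⁻¹.
Pa = kg·m⁻¹·s⁻².
So Pa⁻¹ = kg⁻¹·m·s².
Combining: T·Pa⁻¹ = (kg·s⁻²·A⁻¹) · (kg⁻¹·m·s²) = m·A⁻¹.

m·A⁻¹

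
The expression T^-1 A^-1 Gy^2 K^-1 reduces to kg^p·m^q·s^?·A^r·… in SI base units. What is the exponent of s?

T = kg·s⁻²·A⁻¹.
So T⁻¹ = kg⁻¹·s²·A.
Gy = m²·s⁻².
So Gy² = m⁴·s⁻⁴.
Combining: T⁻¹·A⁻¹·Gy²·K⁻¹ = (kg⁻¹·s²·A) · A⁻¹ · (m⁴·s⁻⁴) · K⁻¹ = kg⁻¹·m⁴·s⁻²·K⁻¹.
The exponent of s is -2.

-2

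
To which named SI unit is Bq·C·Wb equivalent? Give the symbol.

Bq = 1/s = s⁻¹ (activity is decays per second).
C = A·s = s·A (charge = current × time).
Wb = V·s (flux: a volt is a weber per second),
    = kg·m²·s⁻²·A⁻¹.
Combining: Bq·C·Wb = s⁻¹ · (s·A) · (kg·m²·s⁻²·A⁻¹) = kg·m²·s⁻².
kg·m²·s⁻² is the base-SI form of the joule.

J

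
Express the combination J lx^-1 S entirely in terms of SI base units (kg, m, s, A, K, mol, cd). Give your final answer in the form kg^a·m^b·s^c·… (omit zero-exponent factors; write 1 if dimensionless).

m²·s·A²·cd⁻¹

J = kg·m²·s⁻².
lx = m⁻²·cd.
So lx⁻¹ = m²·cd⁻¹.
S = kg⁻¹·m⁻²·s³·A².
Combining: J·lx⁻¹·S = (kg·m²·s⁻²) · (m²·cd⁻¹) · (kg⁻¹·m⁻²·s³·A²) = m²·s·A²·cd⁻¹.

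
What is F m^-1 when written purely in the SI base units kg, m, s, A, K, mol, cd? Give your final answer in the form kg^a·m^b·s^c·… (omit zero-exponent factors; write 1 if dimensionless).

F = C/V (capacitance = charge per voltage),
    = A·s/(kg·m²·s⁻³·A⁻¹) (substituting C and V),
    = kg⁻¹·m⁻²·s⁴·A².
Combining: F·m⁻¹ = (kg⁻¹·m⁻²·s⁴·A²) · m⁻¹ = kg⁻¹·m⁻³·s⁴·A².

kg⁻¹·m⁻³·s⁴·A²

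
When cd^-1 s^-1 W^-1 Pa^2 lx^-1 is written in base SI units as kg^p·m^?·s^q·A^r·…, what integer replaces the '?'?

W = J/s (power = energy per time),
    = kg·m²·s⁻³.
So W⁻¹ = kg⁻¹·m⁻²·s³.
Pa = N/m² (pressure = force per area),
    = kg·m⁻¹·s⁻².
So Pa² = kg²·m⁻²·s⁻⁴.
lx = lm/m² (illuminance = luminous flux per area),
    = m⁻²·cd.
So lx⁻¹ = m²·cd⁻¹.
Combining: cd⁻¹·s⁻¹·W⁻¹·Pa²·lx⁻¹ = cd⁻¹ · s⁻¹ · (kg⁻¹·m⁻²·s³) · (kg²·m⁻²·s⁻⁴) · (m²·cd⁻¹) = kg·m⁻²·s⁻²·cd⁻².
The exponent of m is -2.

-2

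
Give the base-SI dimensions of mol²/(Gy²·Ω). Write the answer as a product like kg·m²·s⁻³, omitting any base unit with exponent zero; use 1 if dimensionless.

Gy = J/kg (absorbed dose = energy per mass),
    = m²·s⁻².
So Gy⁻² = m⁻⁴·s⁴.
Ω = V/A (resistance = voltage per current),
    = kg·m²·s⁻³·A⁻².
So Ω⁻¹ = kg⁻¹·m⁻²·s³·A².
Combining: Gy⁻²·Ω⁻¹·mol² = (m⁻⁴·s⁴) · (kg⁻¹·m⁻²·s³·A²) · mol² = kg⁻¹·m⁻⁶·s⁷·A²·mol².

kg⁻¹·m⁻⁶·s⁷·A²·mol²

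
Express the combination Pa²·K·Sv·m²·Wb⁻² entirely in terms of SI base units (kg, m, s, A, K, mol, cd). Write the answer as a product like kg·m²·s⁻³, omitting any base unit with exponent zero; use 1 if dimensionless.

m⁻²·s⁻²·A²·K

Pa = kg·m⁻¹·s⁻².
So Pa² = kg²·m⁻²·s⁻⁴.
Sv = m²·s⁻².
Wb = kg·m²·s⁻²·A⁻¹.
So Wb⁻² = kg⁻²·m⁻⁴·s⁴·A².
Combining: Pa²·K·Sv·m²·Wb⁻² = (kg²·m⁻²·s⁻⁴) · K · (m²·s⁻²) · m² · (kg⁻²·m⁻⁴·s⁴·A²) = m⁻²·s⁻²·A²·K.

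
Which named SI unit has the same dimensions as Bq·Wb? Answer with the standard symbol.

Bq = s⁻¹.
Wb = kg·m²·s⁻²·A⁻¹.
Combining: Bq·Wb = s⁻¹ · (kg·m²·s⁻²·A⁻¹) = kg·m²·s⁻³·A⁻¹.
kg·m²·s⁻³·A⁻¹ is the base-SI form of the volt.

V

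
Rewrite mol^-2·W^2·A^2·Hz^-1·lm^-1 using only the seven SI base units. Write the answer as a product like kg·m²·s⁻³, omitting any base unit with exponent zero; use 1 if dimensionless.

W = J/s (power = energy per time),
    = kg·m²·s⁻³.
So W² = kg²·m⁴·s⁻⁶.
Hz = 1/s = s⁻¹ (frequency is cycles per second).
So Hz⁻¹ = s.
lm = cd·sr = cd (luminous flux; sr is dimensionless).
So lm⁻¹ = cd⁻¹.
Combining: mol⁻²·W²·A²·Hz⁻¹·lm⁻¹ = mol⁻² · (kg²·m⁴·s⁻⁶) · A² · s · cd⁻¹ = kg²·m⁴·s⁻⁵·A²·mol⁻²·cd⁻¹.

kg²·m⁴·s⁻⁵·A²·mol⁻²·cd⁻¹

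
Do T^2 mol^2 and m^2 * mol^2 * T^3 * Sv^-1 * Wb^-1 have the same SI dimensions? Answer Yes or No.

No

Left side:
  T = kg·s⁻²·A⁻¹.
  So T² = kg²·s⁻⁴·A⁻².
  Combining: T²·mol² = (kg²·s⁻⁴·A⁻²) · mol² = kg²·s⁻⁴·A⁻²·mol².
Right side:
  T = Wb/m² (flux density = flux per area),
      = kg·s⁻²·A⁻¹.
  So T³ = kg³·s⁻⁶·A⁻³.
  Sv = J/kg (equivalent dose = energy per mass),
      = m²·s⁻².
  So Sv⁻¹ = m⁻²·s².
  Wb = V·s (flux: a volt is a weber per second),
      = kg·m²·s⁻²·A⁻¹.
  So Wb⁻¹ = kg⁻¹·m⁻²·s²·A.
  Combining: m²·mol²·T³·Sv⁻¹·Wb⁻¹ = m² · mol² · (kg³·s⁻⁶·A⁻³) · (m⁻²·s²) · (kg⁻¹·m⁻²·s²·A) = kg²·m⁻²·s⁻²·A⁻²·mol².
Left is kg²·s⁻⁴·A⁻²·mol²; right is kg²·m⁻²·s⁻²·A⁻²·mol² — different.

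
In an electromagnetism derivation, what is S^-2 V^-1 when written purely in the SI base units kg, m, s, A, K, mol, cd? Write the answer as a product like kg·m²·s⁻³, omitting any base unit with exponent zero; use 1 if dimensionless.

S = kg⁻¹·m⁻²·s³·A².
So S⁻² = kg²·m⁴·s⁻⁶·A⁻⁴.
V = kg·m²·s⁻³·A⁻¹.
So V⁻¹ = kg⁻¹·m⁻²·s³·A.
Combining: S⁻²·V⁻¹ = (kg²·m⁴·s⁻⁶·A⁻⁴) · (kg⁻¹·m⁻²·s³·A) = kg·m²·s⁻³·A⁻³.

kg·m²·s⁻³·A⁻³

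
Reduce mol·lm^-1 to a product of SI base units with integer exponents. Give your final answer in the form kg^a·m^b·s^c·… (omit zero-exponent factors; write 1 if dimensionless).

lm = cd·sr = cd (luminous flux; sr is dimensionless).
So lm⁻¹ = cd⁻¹.
Combining: mol·lm⁻¹ = mol · cd⁻¹ = mol·cd⁻¹.

mol·cd⁻¹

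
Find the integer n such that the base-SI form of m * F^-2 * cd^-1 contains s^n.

-8

F = kg⁻¹·m⁻²·s⁴·A².
So F⁻² = kg²·m⁴·s⁻⁸·A⁻⁴.
Combining: m·F⁻²·cd⁻¹ = m · (kg²·m⁴·s⁻⁸·A⁻⁴) · cd⁻¹ = kg²·m⁵·s⁻⁸·A⁻⁴·cd⁻¹.
The exponent of s is -8.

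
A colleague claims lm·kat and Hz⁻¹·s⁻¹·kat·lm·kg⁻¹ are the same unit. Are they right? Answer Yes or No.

No

Left side:
  lm = cd.
  kat = s⁻¹·mol.
  Combining: lm·kat = cd · (s⁻¹·mol) = s⁻¹·mol·cd.
Right side:
  Hz = s⁻¹.
  So Hz⁻¹ = s.
  kat = s⁻¹·mol.
  lm = cd.
  Combining: Hz⁻¹·s⁻¹·kat·lm·kg⁻¹ = s · s⁻¹ · (s⁻¹·mol) · cd · kg⁻¹ = kg⁻¹·s⁻¹·mol·cd.
Left is s⁻¹·mol·cd; right is kg⁻¹·s⁻¹·mol·cd — different.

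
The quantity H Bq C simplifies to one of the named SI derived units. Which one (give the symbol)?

H = Wb/A (inductance = flux per current),
    = kg·m²·s⁻²·A⁻².
Bq = 1/s = s⁻¹ (activity is decays per second).
C = A·s = s·A (charge = current × time).
Combining: H·Bq·C = (kg·m²·s⁻²·A⁻²) · s⁻¹ · (s·A) = kg·m²·s⁻²·A⁻¹.
kg·m²·s⁻²·A⁻¹ is the base-SI form of the weber.

Wb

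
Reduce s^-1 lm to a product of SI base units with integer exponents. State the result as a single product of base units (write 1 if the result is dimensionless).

s⁻¹·cd

lm = cd·sr = cd (luminous flux; sr is dimensionless).
Combining: s⁻¹·lm = s⁻¹ · cd = s⁻¹·cd.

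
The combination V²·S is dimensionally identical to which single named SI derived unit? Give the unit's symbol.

W

V = W/A (potential = power per current),
    = kg·m²·s⁻³·A⁻¹.
So V² = kg²·m⁴·s⁻⁶·A⁻².
S = 1/Ω (conductance is reciprocal resistance),
    = kg⁻¹·m⁻²·s³·A².
Combining: V²·S = (kg²·m⁴·s⁻⁶·A⁻²) · (kg⁻¹·m⁻²·s³·A²) = kg·m²·s⁻³.
kg·m²·s⁻³ is the base-SI form of the watt.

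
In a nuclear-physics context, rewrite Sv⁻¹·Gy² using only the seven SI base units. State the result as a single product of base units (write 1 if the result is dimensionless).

m²·s⁻²

Sv = J/kg (equivalent dose = energy per mass),
    = m²·s⁻².
So Sv⁻¹ = m⁻²·s².
Gy = J/kg (absorbed dose = energy per mass),
    = m²·s⁻².
So Gy² = m⁴·s⁻⁴.
Combining: Sv⁻¹·Gy² = (m⁻²·s²) · (m⁴·s⁻⁴) = m²·s⁻².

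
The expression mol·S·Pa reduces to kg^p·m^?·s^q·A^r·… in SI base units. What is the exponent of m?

S = 1/Ω (conductance is reciprocal resistance),
    = kg⁻¹·m⁻²·s³·A².
Pa = N/m² (pressure = force per area),
    = kg·m⁻¹·s⁻².
Combining: mol·S·Pa = mol · (kg⁻¹·m⁻²·s³·A²) · (kg·m⁻¹·s⁻²) = m⁻³·s·A²·mol.
The exponent of m is -3.

-3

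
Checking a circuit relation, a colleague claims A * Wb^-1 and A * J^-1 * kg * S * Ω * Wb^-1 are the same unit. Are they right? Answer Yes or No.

Left side:
  Wb = V·s (flux: a volt is a weber per second),
      = kg·m²·s⁻²·A⁻¹.
  So Wb⁻¹ = kg⁻¹·m⁻²·s²·A.
  Combining: A·Wb⁻¹ = A · (kg⁻¹·m⁻²·s²·A) = kg⁻¹·m⁻²·s²·A².
Right side:
  J = kg·m²·s⁻².
  So J⁻¹ = kg⁻¹·m⁻²·s².
  S = kg⁻¹·m⁻²·s³·A².
  Ω = kg·m²·s⁻³·A⁻².
  Wb = kg·m²·s⁻²·A⁻¹.
  So Wb⁻¹ = kg⁻¹·m⁻²·s²·A.
  Combining: A·J⁻¹·kg·S·Ω·Wb⁻¹ = A · (kg⁻¹·m⁻²·s²) · kg · (kg⁻¹·m⁻²·s³·A²) · (kg·m²·s⁻³·A⁻²) · (kg⁻¹·m⁻²·s²·A) = kg⁻¹·m⁻⁴·s⁴·A².
Left is kg⁻¹·m⁻²·s²·A²; right is kg⁻¹·m⁻⁴·s⁴·A² — different.

No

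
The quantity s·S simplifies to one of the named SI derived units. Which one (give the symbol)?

F

S = 1/Ω (conductance is reciprocal resistance),
    = kg⁻¹·m⁻²·s³·A².
Combining: s·S = s · (kg⁻¹·m⁻²·s³·A²) = kg⁻¹·m⁻²·s⁴·A².
kg⁻¹·m⁻²·s⁴·A² is the base-SI form of the farad.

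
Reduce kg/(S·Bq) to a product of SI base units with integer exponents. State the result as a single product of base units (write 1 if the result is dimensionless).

S = 1/Ω (conductance is reciprocal resistance),
    = kg⁻¹·m⁻²·s³·A².
So S⁻¹ = kg·m²·s⁻³·A⁻².
Bq = 1/s = s⁻¹ (activity is decays per second).
So Bq⁻¹ = s.
Combining: kg·S⁻¹·Bq⁻¹ = kg · (kg·m²·s⁻³·A⁻²) · s = kg²·m²·s⁻²·A⁻².

kg²·m²·s⁻²·A⁻²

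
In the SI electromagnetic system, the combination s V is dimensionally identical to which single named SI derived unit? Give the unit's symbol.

Wb

V = W/A (potential = power per current),
    = kg·m²·s⁻³·A⁻¹.
Combining: s·V = s · (kg·m²·s⁻³·A⁻¹) = kg·m²·s⁻²·A⁻¹.
kg·m²·s⁻²·A⁻¹ is the base-SI form of the weber.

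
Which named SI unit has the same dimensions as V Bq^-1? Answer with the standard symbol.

Wb

V = W/A (potential = power per current),
    = kg·m²·s⁻³·A⁻¹.
Bq = 1/s = s⁻¹ (activity is decays per second).
So Bq⁻¹ = s.
Combining: V·Bq⁻¹ = (kg·m²·s⁻³·A⁻¹) · s = kg·m²·s⁻²·A⁻¹.
kg·m²·s⁻²·A⁻¹ is the base-SI form of the weber.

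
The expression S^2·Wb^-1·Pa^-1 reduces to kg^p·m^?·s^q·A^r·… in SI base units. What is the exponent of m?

S = kg⁻¹·m⁻²·s³·A².
So S² = kg⁻²·m⁻⁴·s⁶·A⁴.
Wb = kg·m²·s⁻²·A⁻¹.
So Wb⁻¹ = kg⁻¹·m⁻²·s²·A.
Pa = kg·m⁻¹·s⁻².
So Pa⁻¹ = kg⁻¹·m·s².
Combining: S²·Wb⁻¹·Pa⁻¹ = (kg⁻²·m⁻⁴·s⁶·A⁴) · (kg⁻¹·m⁻²·s²·A) · (kg⁻¹·m·s²) = kg⁻⁴·m⁻⁵·s¹⁰·A⁵.
The exponent of m is -5.

-5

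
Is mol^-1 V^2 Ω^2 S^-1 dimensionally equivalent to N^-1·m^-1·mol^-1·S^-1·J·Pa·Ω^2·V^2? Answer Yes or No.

No

Left side:
  V = W/A (potential = power per current),
      = kg·m²·s⁻³·A⁻¹.
  So V² = kg²·m⁴·s⁻⁶·A⁻².
  Ω = V/A (resistance = voltage per current),
      = kg·m²·s⁻³·A⁻².
  So Ω² = kg²·m⁴·s⁻⁶·A⁻⁴.
  S = 1/Ω (conductance is reciprocal resistance),
      = kg⁻¹·m⁻²·s³·A².
  So S⁻¹ = kg·m²·s⁻³·A⁻².
  Combining: mol⁻¹·V²·Ω²·S⁻¹ = mol⁻¹ · (kg²·m⁴·s⁻⁶·A⁻²) · (kg²·m⁴·s⁻⁶·A⁻⁴) · (kg·m²·s⁻³·A⁻²) = kg⁵·m¹⁰·s⁻¹⁵·A⁻⁸·mol⁻¹.
Right side:
  N = kg·m·s⁻².
  So N⁻¹ = kg⁻¹·m⁻¹·s².
  S = kg⁻¹·m⁻²·s³·A².
  So S⁻¹ = kg·m²·s⁻³·A⁻².
  J = kg·m²·s⁻².
  Pa = kg·m⁻¹·s⁻².
  Ω = kg·m²·s⁻³·A⁻².
  So Ω² = kg²·m⁴·s⁻⁶·A⁻⁴.
  V = kg·m²·s⁻³·A⁻¹.
  So V² = kg²·m⁴·s⁻⁶·A⁻².
  Combining: N⁻¹·m⁻¹·mol⁻¹·S⁻¹·J·Pa·Ω²·V² = (kg⁻¹·m⁻¹·s²) · m⁻¹ · mol⁻¹ · (kg·m²·s⁻³·A⁻²) · (kg·m²·s⁻²) · (kg·m⁻¹·s⁻²) · (kg²·m⁴·s⁻⁶·A⁻⁴) · (kg²·m⁴·s⁻⁶·A⁻²) = kg⁶·m⁹·s⁻¹⁷·A⁻⁸·mol⁻¹.
Left is kg⁵·m¹⁰·s⁻¹⁵·A⁻⁸·mol⁻¹; right is kg⁶·m⁹·s⁻¹⁷·A⁻⁸·mol⁻¹ — different.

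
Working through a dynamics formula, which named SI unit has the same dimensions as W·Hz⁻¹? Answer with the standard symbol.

W = J/s (power = energy per time),
    = kg·m²·s⁻³.
Hz = 1/s = s⁻¹ (frequency is cycles per second).
So Hz⁻¹ = s.
Combining: W·Hz⁻¹ = (kg·m²·s⁻³) · s = kg·m²·s⁻².
kg·m²·s⁻² is the base-SI form of the joule.

J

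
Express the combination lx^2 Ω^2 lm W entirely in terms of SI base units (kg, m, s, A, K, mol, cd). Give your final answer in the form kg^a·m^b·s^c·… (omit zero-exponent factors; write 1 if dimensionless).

kg³·m²·s⁻⁹·A⁻⁴·cd³

lx = lm/m² (illuminance = luminous flux per area),
    = m⁻²·cd.
So lx² = m⁻⁴·cd².
Ω = V/A (resistance = voltage per current),
    = kg·m²·s⁻³·A⁻².
So Ω² = kg²·m⁴·s⁻⁶·A⁻⁴.
lm = cd·sr = cd (luminous flux; sr is dimensionless).
W = J/s (power = energy per time),
    = kg·m²·s⁻³.
Combining: lx²·Ω²·lm·W = (m⁻⁴·cd²) · (kg²·m⁴·s⁻⁶·A⁻⁴) · cd · (kg·m²·s⁻³) = kg³·m²·s⁻⁹·A⁻⁴·cd³.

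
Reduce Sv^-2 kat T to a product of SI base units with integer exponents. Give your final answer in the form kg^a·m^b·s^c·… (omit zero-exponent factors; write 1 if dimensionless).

Sv = m²·s⁻².
So Sv⁻² = m⁻⁴·s⁴.
kat = s⁻¹·mol.
T = kg·s⁻²·A⁻¹.
Combining: Sv⁻²·kat·T = (m⁻⁴·s⁴) · (s⁻¹·mol) · (kg·s⁻²·A⁻¹) = kg·m⁻⁴·s·A⁻¹·mol.

kg·m⁻⁴·s·A⁻¹·mol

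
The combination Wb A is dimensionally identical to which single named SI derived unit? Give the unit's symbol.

Wb = kg·m²·s⁻²·A⁻¹.
Combining: Wb·A = (kg·m²·s⁻²·A⁻¹) · A = kg·m²·s⁻².
kg·m²·s⁻² is the base-SI form of the joule.

J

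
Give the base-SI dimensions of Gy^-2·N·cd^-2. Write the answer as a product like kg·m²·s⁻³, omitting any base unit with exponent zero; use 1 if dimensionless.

kg·m⁻³·s²·cd⁻²

Gy = J/kg (absorbed dose = energy per mass),
    = m²·s⁻².
So Gy⁻² = m⁻⁴·s⁴.
N = kg·m/s² = kg·m·s⁻² (force = mass × acceleration).
Combining: Gy⁻²·N·cd⁻² = (m⁻⁴·s⁴) · (kg·m·s⁻²) · cd⁻² = kg·m⁻³·s²·cd⁻².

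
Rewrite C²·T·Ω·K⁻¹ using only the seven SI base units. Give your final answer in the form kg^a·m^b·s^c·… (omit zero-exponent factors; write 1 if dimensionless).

C = s·A.
So C² = s²·A².
T = kg·s⁻²·A⁻¹.
Ω = kg·m²·s⁻³·A⁻².
Combining: C²·T·Ω·K⁻¹ = (s²·A²) · (kg·s⁻²·A⁻¹) · (kg·m²·s⁻³·A⁻²) · K⁻¹ = kg²·m²·s⁻³·A⁻¹·K⁻¹.

kg²·m²·s⁻³·A⁻¹·K⁻¹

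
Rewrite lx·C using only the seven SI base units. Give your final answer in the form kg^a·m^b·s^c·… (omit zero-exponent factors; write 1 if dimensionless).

m⁻²·s·A·cd

lx = m⁻²·cd.
C = s·A.
Combining: lx·C = (m⁻²·cd) · (s·A) = m⁻²·s·A·cd.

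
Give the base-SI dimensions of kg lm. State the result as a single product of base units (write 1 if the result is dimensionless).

kg·cd

lm = cd·sr = cd (luminous flux; sr is dimensionless).
Combining: kg·lm = kg · cd = kg·cd.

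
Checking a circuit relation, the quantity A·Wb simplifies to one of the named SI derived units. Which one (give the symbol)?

Wb = kg·m²·s⁻²·A⁻¹.
Combining: A·Wb = A · (kg·m²·s⁻²·A⁻¹) = kg·m²·s⁻².
kg·m²·s⁻² is the base-SI form of the joule.

J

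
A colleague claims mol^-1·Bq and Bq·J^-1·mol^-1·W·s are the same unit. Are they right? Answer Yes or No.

Yes

Left side:
  Bq = s⁻¹.
  Combining: mol⁻¹·Bq = mol⁻¹ · s⁻¹ = s⁻¹·mol⁻¹.
Right side:
  Bq = s⁻¹.
  J = kg·m²·s⁻².
  So J⁻¹ = kg⁻¹·m⁻²·s².
  W = kg·m²·s⁻³.
  Combining: Bq·J⁻¹·mol⁻¹·W·s = s⁻¹ · (kg⁻¹·m⁻²·s²) · mol⁻¹ · (kg·m²·s⁻³) · s = s⁻¹·mol⁻¹.
Both reduce to s⁻¹·mol⁻¹.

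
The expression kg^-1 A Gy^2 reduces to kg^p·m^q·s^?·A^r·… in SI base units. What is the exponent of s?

Gy = m²·s⁻².
So Gy² = m⁴·s⁻⁴.
Combining: kg⁻¹·A·Gy² = kg⁻¹ · A · (m⁴·s⁻⁴) = kg⁻¹·m⁴·s⁻⁴·A.
The exponent of s is -4.

-4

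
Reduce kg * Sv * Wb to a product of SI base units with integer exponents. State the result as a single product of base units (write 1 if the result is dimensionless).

Sv = m²·s⁻².
Wb = kg·m²·s⁻²·A⁻¹.
Combining: kg·Sv·Wb = kg · (m²·s⁻²) · (kg·m²·s⁻²·A⁻¹) = kg²·m⁴·s⁻⁴·A⁻¹.

kg²·m⁴·s⁻⁴·A⁻¹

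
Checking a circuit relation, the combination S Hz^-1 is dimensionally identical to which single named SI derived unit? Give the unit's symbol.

F

S = 1/Ω (conductance is reciprocal resistance),
    = kg⁻¹·m⁻²·s³·A².
Hz = 1/s = s⁻¹ (frequency is cycles per second).
So Hz⁻¹ = s.
Combining: S·Hz⁻¹ = (kg⁻¹·m⁻²·s³·A²) · s = kg⁻¹·m⁻²·s⁴·A².
kg⁻¹·m⁻²·s⁴·A² is the base-SI form of the farad.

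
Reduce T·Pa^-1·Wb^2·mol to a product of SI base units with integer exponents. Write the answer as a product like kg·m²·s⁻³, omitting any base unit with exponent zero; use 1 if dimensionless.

T = Wb/m² (flux density = flux per area),
    = kg·s⁻²·A⁻¹.
Pa = N/m² (pressure = force per area),
    = kg·m⁻¹·s⁻².
So Pa⁻¹ = kg⁻¹·m·s².
Wb = V·s (flux: a volt is a weber per second),
    = kg·m²·s⁻²·A⁻¹.
So Wb² = kg²·m⁴·s⁻⁴·A⁻².
Combining: T·Pa⁻¹·Wb²·mol = (kg·s⁻²·A⁻¹) · (kg⁻¹·m·s²) · (kg²·m⁴·s⁻⁴·A⁻²) · mol = kg²·m⁵·s⁻⁴·A⁻³·mol.

kg²·m⁵·s⁻⁴·A⁻³·mol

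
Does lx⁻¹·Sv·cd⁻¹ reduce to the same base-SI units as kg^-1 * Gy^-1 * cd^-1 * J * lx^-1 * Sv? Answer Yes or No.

Left side:
  lx = m⁻²·cd.
  So lx⁻¹ = m²·cd⁻¹.
  Sv = m²·s⁻².
  Combining: lx⁻¹·Sv·cd⁻¹ = (m²·cd⁻¹) · (m²·s⁻²) · cd⁻¹ = m⁴·s⁻²·cd⁻².
Right side:
  Gy = m²·s⁻².
  So Gy⁻¹ = m⁻²·s².
  J = kg·m²·s⁻².
  lx = m⁻²·cd.
  So lx⁻¹ = m²·cd⁻¹.
  Sv = m²·s⁻².
  Combining: kg⁻¹·Gy⁻¹·cd⁻¹·J·lx⁻¹·Sv = kg⁻¹ · (m⁻²·s²) · cd⁻¹ · (kg·m²·s⁻²) · (m²·cd⁻¹) · (m²·s⁻²) = m⁴·s⁻²·cd⁻².
Both reduce to m⁴·s⁻²·cd⁻².

Yes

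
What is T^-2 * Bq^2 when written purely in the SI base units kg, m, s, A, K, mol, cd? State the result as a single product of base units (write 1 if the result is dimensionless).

kg⁻²·s²·A²

T = kg·s⁻²·A⁻¹.
So T⁻² = kg⁻²·s⁴·A².
Bq = s⁻¹.
So Bq² = s⁻².
Combining: T⁻²·Bq² = (kg⁻²·s⁴·A²) · s⁻² = kg⁻²·s²·A².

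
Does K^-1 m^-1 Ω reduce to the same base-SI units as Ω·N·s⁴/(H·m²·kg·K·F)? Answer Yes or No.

Left side:
  Ω = V/A (resistance = voltage per current),
      = kg·m²·s⁻³·A⁻².
  Combining: K⁻¹·m⁻¹·Ω = K⁻¹ · m⁻¹ · (kg·m²·s⁻³·A⁻²) = kg·m·s⁻³·A⁻²·K⁻¹.
Right side:
  Ω = V/A (resistance = voltage per current),
      = kg·m²·s⁻³·A⁻².
  N = kg·m/s² = kg·m·s⁻² (force = mass × acceleration).
  H = Wb/A (inductance = flux per current),
      = kg·m²·s⁻²·A⁻².
  So H⁻¹ = kg⁻¹·m⁻²·s²·A².
  F = C/V (capacitance = charge per voltage),
      = A·s/(kg·m²·s⁻³·A⁻¹) (substituting C and V),
      = kg⁻¹·m⁻²·s⁴·A².
  So F⁻¹ = kg·m²·s⁻⁴·A⁻².
  Combining: Ω·N·H⁻¹·m⁻²·kg⁻¹·K⁻¹·F⁻¹·s⁴ = (kg·m²·s⁻³·A⁻²) · (kg·m·s⁻²) · (kg⁻¹·m⁻²·s²·A²) · m⁻² · kg⁻¹ · K⁻¹ · (kg·m²·s⁻⁴·A⁻²) · s⁴ = kg·m·s⁻³·A⁻²·K⁻¹.
Both reduce to kg·m·s⁻³·A⁻²·K⁻¹.

Yes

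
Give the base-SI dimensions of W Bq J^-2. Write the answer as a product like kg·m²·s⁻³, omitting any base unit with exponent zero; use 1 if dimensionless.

W = kg·m²·s⁻³.
Bq = s⁻¹.
J = kg·m²·s⁻².
So J⁻² = kg⁻²·m⁻⁴·s⁴.
Combining: W·Bq·J⁻² = (kg·m²·s⁻³) · s⁻¹ · (kg⁻²·m⁻⁴·s⁴) = kg⁻¹·m⁻².

kg⁻¹·m⁻²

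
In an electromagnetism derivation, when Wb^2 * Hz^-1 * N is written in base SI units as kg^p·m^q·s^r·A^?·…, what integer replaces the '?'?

-2

Wb = kg·m²·s⁻²·A⁻¹.
So Wb² = kg²·m⁴·s⁻⁴·A⁻².
Hz = s⁻¹.
So Hz⁻¹ = s.
N = kg·m·s⁻².
Combining: Wb²·Hz⁻¹·N = (kg²·m⁴·s⁻⁴·A⁻²) · s · (kg·m·s⁻²) = kg³·m⁵·s⁻⁵·A⁻².
The exponent of A is -2.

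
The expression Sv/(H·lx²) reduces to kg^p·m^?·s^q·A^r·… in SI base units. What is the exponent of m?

H = kg·m²·s⁻²·A⁻².
So H⁻¹ = kg⁻¹·m⁻²·s²·A².
lx = m⁻²·cd.
So lx⁻² = m⁴·cd⁻².
Sv = m²·s⁻².
Combining: H⁻¹·lx⁻²·Sv = (kg⁻¹·m⁻²·s²·A²) · (m⁴·cd⁻²) · (m²·s⁻²) = kg⁻¹·m⁴·A²·cd⁻².
The exponent of m is 4.

4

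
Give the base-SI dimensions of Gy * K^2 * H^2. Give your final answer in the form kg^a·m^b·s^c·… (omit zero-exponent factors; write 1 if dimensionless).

kg²·m⁶·s⁻⁶·A⁻⁴·K²

Gy = m²·s⁻².
H = kg·m²·s⁻²·A⁻².
So H² = kg²·m⁴·s⁻⁴·A⁻⁴.
Combining: Gy·K²·H² = (m²·s⁻²) · K² · (kg²·m⁴·s⁻⁴·A⁻⁴) = kg²·m⁶·s⁻⁶·A⁻⁴·K².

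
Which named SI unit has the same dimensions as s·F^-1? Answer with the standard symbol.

F = C/V (capacitance = charge per voltage),
    = A·s/(kg·m²·s⁻³·A⁻¹) (substituting C and V),
    = kg⁻¹·m⁻²·s⁴·A².
So F⁻¹ = kg·m²·s⁻⁴·A⁻².
Combining: s·F⁻¹ = s · (kg·m²·s⁻⁴·A⁻²) = kg·m²·s⁻³·A⁻².
kg·m²·s⁻³·A⁻² is the base-SI form of the ohm.

Ω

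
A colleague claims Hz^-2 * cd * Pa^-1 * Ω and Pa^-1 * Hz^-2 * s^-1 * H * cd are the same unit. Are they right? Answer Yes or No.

Left side:
  Hz = s⁻¹.
  So Hz⁻² = s².
  Pa = kg·m⁻¹·s⁻².
  So Pa⁻¹ = kg⁻¹·m·s².
  Ω = kg·m²·s⁻³·A⁻².
  Combining: Hz⁻²·cd·Pa⁻¹·Ω = s² · cd · (kg⁻¹·m·s²) · (kg·m²·s⁻³·A⁻²) = m³·s·A⁻²·cd.
Right side:
  Pa = N/m² (pressure = force per area),
      = kg·m⁻¹·s⁻².
  So Pa⁻¹ = kg⁻¹·m·s².
  Hz = 1/s = s⁻¹ (frequency is cycles per second).
  So Hz⁻² = s².
  H = Wb/A (inductance = flux per current),
      = kg·m²·s⁻²·A⁻².
  Combining: Pa⁻¹·Hz⁻²·s⁻¹·H·cd = (kg⁻¹·m·s²) · s² · s⁻¹ · (kg·m²·s⁻²·A⁻²) · cd = m³·s·A⁻²·cd.
Both reduce to m³·s·A⁻²·cd.

Yes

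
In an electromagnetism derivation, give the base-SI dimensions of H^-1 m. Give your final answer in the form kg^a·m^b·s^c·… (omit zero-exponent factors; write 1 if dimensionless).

H = Wb/A (inductance = flux per current),
    = kg·m²·s⁻²·A⁻².
So H⁻¹ = kg⁻¹·m⁻²·s²·A².
Combining: H⁻¹·m = (kg⁻¹·m⁻²·s²·A²) · m = kg⁻¹·m⁻¹·s²·A².

kg⁻¹·m⁻¹·s²·A²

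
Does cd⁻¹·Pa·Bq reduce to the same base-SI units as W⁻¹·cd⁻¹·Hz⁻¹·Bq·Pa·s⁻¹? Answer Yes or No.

No

Left side:
  Pa = kg·m⁻¹·s⁻².
  Bq = s⁻¹.
  Combining: cd⁻¹·Pa·Bq = cd⁻¹ · (kg·m⁻¹·s⁻²) · s⁻¹ = kg·m⁻¹·s⁻³·cd⁻¹.
Right side:
  W = J/s (power = energy per time),
      = kg·m²·s⁻³.
  So W⁻¹ = kg⁻¹·m⁻²·s³.
  Hz = 1/s = s⁻¹ (frequency is cycles per second).
  So Hz⁻¹ = s.
  Bq = 1/s = s⁻¹ (activity is decays per second).
  Pa = N/m² (pressure = force per area),
      = kg·m⁻¹·s⁻².
  Combining: W⁻¹·cd⁻¹·Hz⁻¹·Bq·Pa·s⁻¹ = (kg⁻¹·m⁻²·s³) · cd⁻¹ · s · s⁻¹ · (kg·m⁻¹·s⁻²) · s⁻¹ = m⁻³·cd⁻¹.
Left is kg·m⁻¹·s⁻³·cd⁻¹; right is m⁻³·cd⁻¹ — different.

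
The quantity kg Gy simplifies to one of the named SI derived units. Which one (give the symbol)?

Gy = m²·s⁻².
Combining: kg·Gy = kg · (m²·s⁻²) = kg·m²·s⁻².
kg·m²·s⁻² is the base-SI form of the joule.

J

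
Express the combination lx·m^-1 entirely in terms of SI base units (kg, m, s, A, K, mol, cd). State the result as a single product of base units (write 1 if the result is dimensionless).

m⁻³·cd

lx = lm/m² (illuminance = luminous flux per area),
    = m⁻²·cd.
Combining: lx·m⁻¹ = (m⁻²·cd) · m⁻¹ = m⁻³·cd.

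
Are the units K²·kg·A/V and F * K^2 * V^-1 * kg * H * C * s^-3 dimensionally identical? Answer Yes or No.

Left side:
  V = kg·m²·s⁻³·A⁻¹.
  So V⁻¹ = kg⁻¹·m⁻²·s³·A.
  Combining: V⁻¹·K²·kg·A = (kg⁻¹·m⁻²·s³·A) · K² · kg · A = m⁻²·s³·A²·K².
Right side:
  F = kg⁻¹·m⁻²·s⁴·A².
  V = kg·m²·s⁻³·A⁻¹.
  So V⁻¹ = kg⁻¹·m⁻²·s³·A.
  H = kg·m²·s⁻²·A⁻².
  C = s·A.
  Combining: F·K²·V⁻¹·kg·H·C·s⁻³ = (kg⁻¹·m⁻²·s⁴·A²) · K² · (kg⁻¹·m⁻²·s³·A) · kg · (kg·m²·s⁻²·A⁻²) · (s·A) · s⁻³ = m⁻²·s³·A²·K².
Both reduce to m⁻²·s³·A²·K².

Yes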